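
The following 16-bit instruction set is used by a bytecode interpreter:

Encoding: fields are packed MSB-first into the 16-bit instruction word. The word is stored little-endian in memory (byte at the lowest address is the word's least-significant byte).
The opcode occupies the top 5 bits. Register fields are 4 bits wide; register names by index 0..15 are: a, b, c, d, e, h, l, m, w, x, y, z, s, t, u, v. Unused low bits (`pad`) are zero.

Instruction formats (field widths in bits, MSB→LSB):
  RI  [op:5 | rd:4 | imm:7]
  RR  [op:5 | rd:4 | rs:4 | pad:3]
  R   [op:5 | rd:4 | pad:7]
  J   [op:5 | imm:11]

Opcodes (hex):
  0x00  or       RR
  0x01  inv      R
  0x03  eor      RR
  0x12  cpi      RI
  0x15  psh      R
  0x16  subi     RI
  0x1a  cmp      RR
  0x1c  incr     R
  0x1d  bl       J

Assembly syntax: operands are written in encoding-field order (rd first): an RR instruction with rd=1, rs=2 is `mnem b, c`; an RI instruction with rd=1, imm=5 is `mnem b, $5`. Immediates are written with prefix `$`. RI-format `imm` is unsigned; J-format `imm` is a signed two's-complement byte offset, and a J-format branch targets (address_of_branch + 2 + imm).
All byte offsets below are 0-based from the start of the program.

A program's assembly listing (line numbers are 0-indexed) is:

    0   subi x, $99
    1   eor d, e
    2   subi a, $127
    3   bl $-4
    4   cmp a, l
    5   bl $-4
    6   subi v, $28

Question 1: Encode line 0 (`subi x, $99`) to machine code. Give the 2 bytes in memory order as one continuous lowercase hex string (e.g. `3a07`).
e3b4

L0: subi op=0x16:5|rd=9:4|imm=99:7 ⇒ 0xb4e3 ⇒ little e3 b4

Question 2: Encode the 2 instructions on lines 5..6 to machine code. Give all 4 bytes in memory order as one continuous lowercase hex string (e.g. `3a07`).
fcef9cb7

5. bl fields op=0x1d:5|imm=-4:11 → word effch → fc ef
6. subi fields op=0x16:5|rd=15:4|imm=28:7 → word b79ch → 9c b7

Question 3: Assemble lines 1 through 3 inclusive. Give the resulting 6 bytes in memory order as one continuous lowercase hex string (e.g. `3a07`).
L1: eor op=0x3:5|rd=3:4|rs=4:4|pad=0:3 ⇒ 0x19a0 ⇒ little a0 19
L2: subi op=0x16:5|rd=0:4|imm=127:7 ⇒ 0xb07f ⇒ little 7f b0
L3: bl op=0x1d:5|imm=-4:11 ⇒ 0xeffc ⇒ little fc ef

a0197fb0fcef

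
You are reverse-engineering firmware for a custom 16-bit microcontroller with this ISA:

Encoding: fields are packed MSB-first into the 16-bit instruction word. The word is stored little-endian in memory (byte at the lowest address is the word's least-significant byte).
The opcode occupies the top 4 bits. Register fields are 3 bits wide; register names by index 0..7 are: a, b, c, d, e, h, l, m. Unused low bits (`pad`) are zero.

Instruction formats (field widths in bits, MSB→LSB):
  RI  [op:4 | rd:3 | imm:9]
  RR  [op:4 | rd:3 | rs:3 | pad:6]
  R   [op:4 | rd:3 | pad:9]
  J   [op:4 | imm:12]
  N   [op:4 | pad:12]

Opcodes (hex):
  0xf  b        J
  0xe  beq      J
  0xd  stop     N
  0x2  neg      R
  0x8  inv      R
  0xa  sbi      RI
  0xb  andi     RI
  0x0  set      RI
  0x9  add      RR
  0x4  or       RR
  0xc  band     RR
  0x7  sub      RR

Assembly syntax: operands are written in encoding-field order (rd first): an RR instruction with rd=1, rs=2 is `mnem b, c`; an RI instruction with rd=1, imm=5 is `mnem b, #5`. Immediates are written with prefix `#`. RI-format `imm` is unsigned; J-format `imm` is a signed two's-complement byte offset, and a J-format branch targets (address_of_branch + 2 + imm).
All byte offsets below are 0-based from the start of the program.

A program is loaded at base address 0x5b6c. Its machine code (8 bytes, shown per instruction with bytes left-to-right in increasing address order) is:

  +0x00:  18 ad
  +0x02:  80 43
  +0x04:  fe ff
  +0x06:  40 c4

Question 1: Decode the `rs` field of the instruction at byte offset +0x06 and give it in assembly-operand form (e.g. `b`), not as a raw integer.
@+06  little-endian(40 c4) = 0xc440
  top 4b → 0xc → band [RR]
  [11:9] rd=2 = c
  [8:6] rs=1 = b

b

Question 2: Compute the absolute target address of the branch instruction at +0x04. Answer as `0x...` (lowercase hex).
0x5b70

@+04  little-endian(fe ff) = 0xfffe
  op=0xfffe>>12=0xf ⇒ b (J)
  imm@[11:0]=0xffe (s12→-2) ⇒ #-2
  target = base 0x5b6c + off 0x04 + 2 + imm -2 = 0x5b70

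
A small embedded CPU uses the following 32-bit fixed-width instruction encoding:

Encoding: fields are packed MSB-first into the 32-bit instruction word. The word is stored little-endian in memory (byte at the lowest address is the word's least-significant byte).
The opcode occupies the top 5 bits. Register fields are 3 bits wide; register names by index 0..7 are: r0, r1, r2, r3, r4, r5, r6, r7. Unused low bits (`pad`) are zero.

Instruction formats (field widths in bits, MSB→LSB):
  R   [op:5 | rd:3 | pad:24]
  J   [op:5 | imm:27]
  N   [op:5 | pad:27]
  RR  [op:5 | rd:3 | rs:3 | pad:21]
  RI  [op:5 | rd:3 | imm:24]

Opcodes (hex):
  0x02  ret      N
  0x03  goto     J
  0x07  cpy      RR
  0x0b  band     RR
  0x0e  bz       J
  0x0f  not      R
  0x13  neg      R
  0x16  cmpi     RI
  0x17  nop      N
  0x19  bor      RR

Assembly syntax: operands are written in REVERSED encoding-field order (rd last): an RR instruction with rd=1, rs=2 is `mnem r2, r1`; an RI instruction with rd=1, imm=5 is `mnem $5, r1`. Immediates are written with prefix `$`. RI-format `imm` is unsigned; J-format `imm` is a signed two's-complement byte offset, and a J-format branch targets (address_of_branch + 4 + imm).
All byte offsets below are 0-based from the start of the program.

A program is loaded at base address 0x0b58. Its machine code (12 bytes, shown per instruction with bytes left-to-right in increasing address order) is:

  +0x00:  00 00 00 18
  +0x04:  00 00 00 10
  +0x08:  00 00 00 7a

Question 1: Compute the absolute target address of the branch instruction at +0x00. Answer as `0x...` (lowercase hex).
@+00  little-endian(00 00 00 18) = 0x18000000
  op=0x18000000>>27=0x3 ⇒ goto (J)
  imm@[26:0]=0x0 ⇒ $0
  target = base 0x0b58 + off 0x00 + 4 + imm 0 = 0x0b5c

0x0b5c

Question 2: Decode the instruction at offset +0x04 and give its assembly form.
+0x04: 00 00 00 10 ⇒ word 0x10000000 (little)
  op=0x10000000>>27=0x2 ⇒ ret (N)

ret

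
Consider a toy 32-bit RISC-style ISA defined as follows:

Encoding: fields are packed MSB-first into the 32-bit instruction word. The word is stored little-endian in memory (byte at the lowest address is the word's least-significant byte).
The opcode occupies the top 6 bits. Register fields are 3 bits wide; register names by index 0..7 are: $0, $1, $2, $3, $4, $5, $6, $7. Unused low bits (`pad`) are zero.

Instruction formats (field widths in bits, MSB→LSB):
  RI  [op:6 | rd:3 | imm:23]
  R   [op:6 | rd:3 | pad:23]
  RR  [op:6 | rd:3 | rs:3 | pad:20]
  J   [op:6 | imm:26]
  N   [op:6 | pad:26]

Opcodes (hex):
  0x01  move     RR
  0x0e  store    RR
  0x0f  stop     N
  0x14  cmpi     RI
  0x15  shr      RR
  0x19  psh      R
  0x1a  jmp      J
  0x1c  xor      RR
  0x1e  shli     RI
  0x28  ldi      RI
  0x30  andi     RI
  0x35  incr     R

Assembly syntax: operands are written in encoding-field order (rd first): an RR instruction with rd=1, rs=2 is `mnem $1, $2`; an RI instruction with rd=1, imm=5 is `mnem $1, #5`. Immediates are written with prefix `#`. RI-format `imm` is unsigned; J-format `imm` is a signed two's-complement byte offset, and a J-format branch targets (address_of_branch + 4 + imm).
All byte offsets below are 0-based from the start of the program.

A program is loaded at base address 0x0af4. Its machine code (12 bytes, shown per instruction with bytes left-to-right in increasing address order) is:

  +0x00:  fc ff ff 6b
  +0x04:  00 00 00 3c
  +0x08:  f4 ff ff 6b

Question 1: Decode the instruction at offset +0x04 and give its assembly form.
stop

off 0x04: read 00 00 00 3c as little → 0x3c000000
  op=0x3c000000>>26=0xf ⇒ stop (N)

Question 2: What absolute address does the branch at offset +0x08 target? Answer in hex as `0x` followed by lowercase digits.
0x0af4

@+08  little-endian(f4 ff ff 6b) = 0x6bfffff4
  op=0x6bfffff4>>26=0x1a ⇒ jmp (J)
  [25:0] imm=67108852 (s26→-12) = #-12
  target = base 0x0af4 + off 0x08 + 4 + imm -12 = 0x0af4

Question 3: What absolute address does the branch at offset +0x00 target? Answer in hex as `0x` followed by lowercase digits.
@+00  little-endian(fc ff ff 6b) = 0x6bfffffc
  opcode bits[31:26]=0x1a: jmp/J
  imm: (w>>0)&0x3ffffff=0x3fffffc (s26→-4) → #-4
  target = base 0x0af4 + off 0x00 + 4 + imm -4 = 0x0af4

0x0af4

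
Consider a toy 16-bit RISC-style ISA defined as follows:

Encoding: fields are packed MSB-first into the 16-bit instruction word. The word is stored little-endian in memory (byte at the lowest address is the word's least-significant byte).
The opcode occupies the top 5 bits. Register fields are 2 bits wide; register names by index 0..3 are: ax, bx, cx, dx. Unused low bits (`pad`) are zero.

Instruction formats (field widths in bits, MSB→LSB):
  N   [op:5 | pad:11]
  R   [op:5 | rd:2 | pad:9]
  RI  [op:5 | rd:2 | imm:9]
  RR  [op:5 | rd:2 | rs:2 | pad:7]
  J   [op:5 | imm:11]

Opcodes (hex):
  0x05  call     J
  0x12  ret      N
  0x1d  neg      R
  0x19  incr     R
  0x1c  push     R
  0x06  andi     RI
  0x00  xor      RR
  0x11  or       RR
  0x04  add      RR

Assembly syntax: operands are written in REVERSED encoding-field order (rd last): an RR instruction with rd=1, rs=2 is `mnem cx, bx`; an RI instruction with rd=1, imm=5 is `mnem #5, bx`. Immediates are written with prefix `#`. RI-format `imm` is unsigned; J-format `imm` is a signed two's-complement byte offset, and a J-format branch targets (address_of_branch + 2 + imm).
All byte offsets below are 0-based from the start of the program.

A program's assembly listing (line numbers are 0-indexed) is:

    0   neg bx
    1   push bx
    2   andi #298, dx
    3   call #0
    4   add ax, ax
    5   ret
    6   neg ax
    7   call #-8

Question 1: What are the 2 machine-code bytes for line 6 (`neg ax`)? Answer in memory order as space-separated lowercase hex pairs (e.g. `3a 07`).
00 e8

L6: neg op=0x1d:5|rd=0:2|pad=0:9 ⇒ 0xe800 ⇒ little 00 e8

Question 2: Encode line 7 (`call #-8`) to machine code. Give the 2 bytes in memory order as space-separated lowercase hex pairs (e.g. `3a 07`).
f8 2f

line 7 (call): pack op=0x5:5|imm=-8:11 = 0x2ff8; little→ f8 2f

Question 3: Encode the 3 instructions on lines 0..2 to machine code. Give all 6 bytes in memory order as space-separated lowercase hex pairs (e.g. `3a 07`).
L0: neg op=0x1d:5|rd=1:2|pad=0:9 ⇒ 0xea00 ⇒ little 00 ea
L1: push op=0x1c:5|rd=1:2|pad=0:9 ⇒ 0xe200 ⇒ little 00 e2
L2: andi op=0x6:5|rd=3:2|imm=298:9 ⇒ 0x372a ⇒ little 2a 37

00 ea 00 e2 2a 37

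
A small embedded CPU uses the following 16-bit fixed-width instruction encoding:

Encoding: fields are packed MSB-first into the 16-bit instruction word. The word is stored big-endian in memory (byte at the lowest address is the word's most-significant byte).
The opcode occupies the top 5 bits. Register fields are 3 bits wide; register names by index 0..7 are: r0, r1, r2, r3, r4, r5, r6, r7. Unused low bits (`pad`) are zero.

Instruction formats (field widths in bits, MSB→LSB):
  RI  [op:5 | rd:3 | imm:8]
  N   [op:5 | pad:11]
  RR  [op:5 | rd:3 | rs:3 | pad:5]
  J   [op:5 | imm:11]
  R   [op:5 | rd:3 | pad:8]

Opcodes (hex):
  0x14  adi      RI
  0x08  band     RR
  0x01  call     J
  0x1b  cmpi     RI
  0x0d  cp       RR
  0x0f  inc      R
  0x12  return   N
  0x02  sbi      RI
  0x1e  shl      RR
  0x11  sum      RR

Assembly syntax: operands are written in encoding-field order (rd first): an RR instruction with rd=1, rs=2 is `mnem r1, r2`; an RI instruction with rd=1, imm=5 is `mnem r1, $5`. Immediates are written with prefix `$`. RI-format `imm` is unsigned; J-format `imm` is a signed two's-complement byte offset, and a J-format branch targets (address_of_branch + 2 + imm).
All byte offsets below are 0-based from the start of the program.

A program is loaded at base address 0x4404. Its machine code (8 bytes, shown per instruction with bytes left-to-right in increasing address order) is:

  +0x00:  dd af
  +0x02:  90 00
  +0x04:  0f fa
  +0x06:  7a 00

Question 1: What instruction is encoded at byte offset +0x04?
call $-6

+0x04: 0f fa ⇒ word 0x0ffa (big)
  op=0x0ffa>>11=0x1 ⇒ call (J)
  imm: (w>>0)&0x7ff=0x7fa (s11→-6) → $-6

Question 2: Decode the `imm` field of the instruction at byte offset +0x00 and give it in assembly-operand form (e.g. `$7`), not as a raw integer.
@+00  big-endian(dd af) = 0xddaf
  top 5b → 0x1b → cmpi [RI]
  [10:8] rd=5 = r5
  [7:0] imm=175 = $175

$175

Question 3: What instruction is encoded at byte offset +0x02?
[02] 90 00 → 0x9000
  opcode bits[15:11]=0x12: return/N

return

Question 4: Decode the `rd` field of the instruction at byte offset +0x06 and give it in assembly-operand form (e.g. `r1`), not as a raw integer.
r2

[06] 7a 00 → 0x7a00
  op=0x7a00>>11=0xf ⇒ inc (R)
  [10:8] rd=2 = r2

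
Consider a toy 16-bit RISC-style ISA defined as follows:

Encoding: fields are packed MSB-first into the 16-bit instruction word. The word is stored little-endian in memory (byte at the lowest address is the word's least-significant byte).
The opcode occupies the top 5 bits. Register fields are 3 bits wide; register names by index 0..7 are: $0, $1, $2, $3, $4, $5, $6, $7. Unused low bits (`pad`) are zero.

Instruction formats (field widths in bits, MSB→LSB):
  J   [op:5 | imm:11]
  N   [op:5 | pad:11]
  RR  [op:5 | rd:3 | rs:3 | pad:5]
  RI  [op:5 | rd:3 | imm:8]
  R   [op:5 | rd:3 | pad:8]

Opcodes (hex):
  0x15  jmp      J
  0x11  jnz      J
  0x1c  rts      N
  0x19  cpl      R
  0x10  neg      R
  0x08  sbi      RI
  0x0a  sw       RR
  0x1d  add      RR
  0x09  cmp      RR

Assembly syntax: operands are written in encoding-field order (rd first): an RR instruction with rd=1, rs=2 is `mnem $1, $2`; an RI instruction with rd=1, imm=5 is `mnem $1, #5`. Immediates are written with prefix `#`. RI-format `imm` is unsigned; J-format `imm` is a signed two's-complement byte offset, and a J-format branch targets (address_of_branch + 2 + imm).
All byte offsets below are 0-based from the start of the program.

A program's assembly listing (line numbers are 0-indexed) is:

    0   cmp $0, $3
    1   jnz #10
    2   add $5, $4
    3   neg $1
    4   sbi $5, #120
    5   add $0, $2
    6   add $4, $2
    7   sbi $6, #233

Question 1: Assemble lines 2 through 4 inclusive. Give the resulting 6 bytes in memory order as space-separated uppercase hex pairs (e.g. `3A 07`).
80 ED 00 81 78 45

2. add fields op=0x1d:5|rd=5:3|rs=4:3|pad=0:5 → word ed80h → 80 ed
3. neg fields op=0x10:5|rd=1:3|pad=0:8 → word 8100h → 00 81
4. sbi fields op=0x8:5|rd=5:3|imm=120:8 → word 4578h → 78 45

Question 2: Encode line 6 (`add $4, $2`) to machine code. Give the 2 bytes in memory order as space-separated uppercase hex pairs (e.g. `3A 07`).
40 EC

6. add fields op=0x1d:5|rd=4:3|rs=2:3|pad=0:5 → word ec40h → 40 ec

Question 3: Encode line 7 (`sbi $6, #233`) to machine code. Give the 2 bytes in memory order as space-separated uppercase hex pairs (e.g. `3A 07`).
line 7 (sbi): pack op=0x8:5|rd=6:3|imm=233:8 = 0x46e9; little→ e9 46

E9 46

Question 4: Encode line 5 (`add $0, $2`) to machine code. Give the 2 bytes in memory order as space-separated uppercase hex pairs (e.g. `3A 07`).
L5: add op=0x1d:5|rd=0:3|rs=2:3|pad=0:5 ⇒ 0xe840 ⇒ little 40 e8

40 E8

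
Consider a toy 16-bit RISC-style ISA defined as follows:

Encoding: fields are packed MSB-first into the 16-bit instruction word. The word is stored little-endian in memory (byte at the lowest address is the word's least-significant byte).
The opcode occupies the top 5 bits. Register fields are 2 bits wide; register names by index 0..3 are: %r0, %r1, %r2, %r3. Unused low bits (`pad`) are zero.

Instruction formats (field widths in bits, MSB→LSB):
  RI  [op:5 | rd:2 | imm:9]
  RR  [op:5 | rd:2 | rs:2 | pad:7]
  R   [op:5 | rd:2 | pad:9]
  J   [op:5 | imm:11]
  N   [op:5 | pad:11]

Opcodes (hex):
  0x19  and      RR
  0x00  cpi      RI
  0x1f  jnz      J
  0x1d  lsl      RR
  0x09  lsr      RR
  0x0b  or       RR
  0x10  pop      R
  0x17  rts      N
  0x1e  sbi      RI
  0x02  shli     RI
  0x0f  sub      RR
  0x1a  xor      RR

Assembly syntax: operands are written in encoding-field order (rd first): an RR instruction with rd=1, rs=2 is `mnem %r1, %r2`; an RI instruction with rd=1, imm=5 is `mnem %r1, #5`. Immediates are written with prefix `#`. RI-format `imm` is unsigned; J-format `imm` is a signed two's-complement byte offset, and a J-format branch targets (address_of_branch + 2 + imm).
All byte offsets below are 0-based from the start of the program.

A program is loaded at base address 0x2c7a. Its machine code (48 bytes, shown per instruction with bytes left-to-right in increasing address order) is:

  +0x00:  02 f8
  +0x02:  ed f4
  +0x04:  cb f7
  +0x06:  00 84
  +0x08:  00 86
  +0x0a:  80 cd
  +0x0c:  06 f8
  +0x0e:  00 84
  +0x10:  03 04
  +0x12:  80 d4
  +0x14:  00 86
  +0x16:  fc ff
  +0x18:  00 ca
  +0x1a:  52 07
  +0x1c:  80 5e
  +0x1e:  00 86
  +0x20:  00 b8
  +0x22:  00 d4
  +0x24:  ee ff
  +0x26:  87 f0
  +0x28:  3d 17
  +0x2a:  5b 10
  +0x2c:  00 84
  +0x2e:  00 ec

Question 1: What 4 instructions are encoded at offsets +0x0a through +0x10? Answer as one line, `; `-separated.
and %r2, %r3; jnz #6; pop %r2; cpi %r2, #3

@+0a  little-endian(80 cd) = 0xcd80
  op=0xcd80>>11=0x19 ⇒ and (RR)
  rd@[10:9]=0x2 ⇒ %r2
  rs@[8:7]=0x3 ⇒ %r3
@+0c  little-endian(06 f8) = 0xf806
  op=0xf806>>11=0x1f ⇒ jnz (J)
  imm@[10:0]=0x6 ⇒ #6
@+0e  little-endian(00 84) = 0x8400
  op=0x8400>>11=0x10 ⇒ pop (R)
  rd@[10:9]=0x2 ⇒ %r2
@+10  little-endian(03 04) = 0x0403
  op=0x0403>>11=0x0 ⇒ cpi (RI)
  rd@[10:9]=0x2 ⇒ %r2
  imm@[8:0]=0x3 ⇒ #3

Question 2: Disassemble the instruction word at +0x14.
@+14  little-endian(00 86) = 0x8600
  top 5b → 0x10 → pop [R]
  rd: (w>>9)&0x3=0x3 → %r3

pop %r3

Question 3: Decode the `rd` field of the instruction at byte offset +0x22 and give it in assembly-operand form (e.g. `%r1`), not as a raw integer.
+0x22: 00 d4 ⇒ word 0xd400 (little)
  opcode bits[15:11]=0x1a: xor/RR
  rd@[10:9]=0x2 ⇒ %r2
  rs@[8:7]=0x0 ⇒ %r0

%r2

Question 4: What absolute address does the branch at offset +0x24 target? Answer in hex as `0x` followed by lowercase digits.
0x2c8e

[24] ee ff → 0xffee
  opcode bits[15:11]=0x1f: jnz/J
  imm@[10:0]=0x7ee (s11→-18) ⇒ #-18
  target = base 0x2c7a + off 0x24 + 2 + imm -18 = 0x2c8e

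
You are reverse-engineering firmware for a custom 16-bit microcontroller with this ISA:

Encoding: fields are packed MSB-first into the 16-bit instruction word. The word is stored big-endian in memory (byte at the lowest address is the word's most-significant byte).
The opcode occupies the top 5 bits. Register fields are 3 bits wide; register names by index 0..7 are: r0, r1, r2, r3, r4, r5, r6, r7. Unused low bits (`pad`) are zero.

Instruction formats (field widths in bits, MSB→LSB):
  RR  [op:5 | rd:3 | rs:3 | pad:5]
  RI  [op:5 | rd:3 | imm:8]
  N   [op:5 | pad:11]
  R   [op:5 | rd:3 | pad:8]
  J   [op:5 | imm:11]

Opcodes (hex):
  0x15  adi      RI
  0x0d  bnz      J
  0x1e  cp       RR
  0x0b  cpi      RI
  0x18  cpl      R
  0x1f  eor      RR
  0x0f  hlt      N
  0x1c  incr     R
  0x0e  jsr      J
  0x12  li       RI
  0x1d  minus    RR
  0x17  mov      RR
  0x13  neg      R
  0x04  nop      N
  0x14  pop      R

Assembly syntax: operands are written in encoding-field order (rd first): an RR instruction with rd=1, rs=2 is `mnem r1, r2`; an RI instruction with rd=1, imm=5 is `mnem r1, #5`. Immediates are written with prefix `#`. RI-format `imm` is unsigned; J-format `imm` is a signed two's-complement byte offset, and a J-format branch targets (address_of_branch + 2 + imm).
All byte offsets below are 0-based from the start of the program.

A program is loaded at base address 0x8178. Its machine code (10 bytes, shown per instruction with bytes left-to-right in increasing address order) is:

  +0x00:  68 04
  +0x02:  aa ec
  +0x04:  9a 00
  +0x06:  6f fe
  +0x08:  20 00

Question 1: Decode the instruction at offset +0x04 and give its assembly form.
off 0x04: read 9a 00 as big → 0x9a00
  top 5b → 0x13 → neg [R]
  rd: (w>>8)&0x7=0x2 → r2

neg r2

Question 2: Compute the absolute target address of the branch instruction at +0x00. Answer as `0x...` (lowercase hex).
0x817e

+0x00: 68 04 ⇒ word 0x6804 (big)
  top 5b → 0xd → bnz [J]
  imm@[10:0]=0x4 ⇒ #4
  target = base 0x8178 + off 0x00 + 2 + imm 4 = 0x817e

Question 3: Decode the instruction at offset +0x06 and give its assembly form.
bnz #-2

+0x06: 6f fe ⇒ word 0x6ffe (big)
  top 5b → 0xd → bnz [J]
  imm@[10:0]=0x7fe (s11→-2) ⇒ #-2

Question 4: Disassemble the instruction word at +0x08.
nop

off 0x08: read 20 00 as big → 0x2000
  op=0x2000>>11=0x4 ⇒ nop (N)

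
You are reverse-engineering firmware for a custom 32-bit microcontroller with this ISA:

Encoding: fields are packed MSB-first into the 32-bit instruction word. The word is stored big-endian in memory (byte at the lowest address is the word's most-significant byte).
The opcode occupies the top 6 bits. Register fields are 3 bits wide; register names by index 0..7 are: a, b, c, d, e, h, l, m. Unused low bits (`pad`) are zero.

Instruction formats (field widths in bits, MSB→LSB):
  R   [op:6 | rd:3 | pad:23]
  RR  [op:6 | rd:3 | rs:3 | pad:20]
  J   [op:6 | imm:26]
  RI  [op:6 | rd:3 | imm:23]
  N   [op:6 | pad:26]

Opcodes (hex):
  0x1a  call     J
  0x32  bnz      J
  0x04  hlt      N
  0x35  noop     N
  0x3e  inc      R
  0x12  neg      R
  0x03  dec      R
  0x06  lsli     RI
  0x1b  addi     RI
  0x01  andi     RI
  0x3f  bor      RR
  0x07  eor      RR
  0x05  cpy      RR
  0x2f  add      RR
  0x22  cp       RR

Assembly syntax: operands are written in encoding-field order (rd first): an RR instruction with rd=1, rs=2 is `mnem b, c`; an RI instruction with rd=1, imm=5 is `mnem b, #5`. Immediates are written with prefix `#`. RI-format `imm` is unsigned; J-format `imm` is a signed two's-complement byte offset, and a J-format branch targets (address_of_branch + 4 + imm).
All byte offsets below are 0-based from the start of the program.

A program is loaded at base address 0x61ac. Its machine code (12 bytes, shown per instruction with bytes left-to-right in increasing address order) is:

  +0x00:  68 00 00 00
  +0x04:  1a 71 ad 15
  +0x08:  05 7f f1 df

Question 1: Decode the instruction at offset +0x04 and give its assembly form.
@+04  big-endian(1a 71 ad 15) = 0x1a71ad15
  top 6b → 0x6 → lsli [RI]
  rd@[25:23]=0x4 ⇒ e
  imm@[22:0]=0x71ad15 ⇒ #7449877

lsli e, #7449877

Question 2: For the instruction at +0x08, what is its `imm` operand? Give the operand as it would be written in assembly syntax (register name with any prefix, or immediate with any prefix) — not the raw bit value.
off 0x08: read 05 7f f1 df as big → 0x057ff1df
  op=0x057ff1df>>26=0x1 ⇒ andi (RI)
  [25:23] rd=2 = c
  [22:0] imm=8384991 = #8384991

#8384991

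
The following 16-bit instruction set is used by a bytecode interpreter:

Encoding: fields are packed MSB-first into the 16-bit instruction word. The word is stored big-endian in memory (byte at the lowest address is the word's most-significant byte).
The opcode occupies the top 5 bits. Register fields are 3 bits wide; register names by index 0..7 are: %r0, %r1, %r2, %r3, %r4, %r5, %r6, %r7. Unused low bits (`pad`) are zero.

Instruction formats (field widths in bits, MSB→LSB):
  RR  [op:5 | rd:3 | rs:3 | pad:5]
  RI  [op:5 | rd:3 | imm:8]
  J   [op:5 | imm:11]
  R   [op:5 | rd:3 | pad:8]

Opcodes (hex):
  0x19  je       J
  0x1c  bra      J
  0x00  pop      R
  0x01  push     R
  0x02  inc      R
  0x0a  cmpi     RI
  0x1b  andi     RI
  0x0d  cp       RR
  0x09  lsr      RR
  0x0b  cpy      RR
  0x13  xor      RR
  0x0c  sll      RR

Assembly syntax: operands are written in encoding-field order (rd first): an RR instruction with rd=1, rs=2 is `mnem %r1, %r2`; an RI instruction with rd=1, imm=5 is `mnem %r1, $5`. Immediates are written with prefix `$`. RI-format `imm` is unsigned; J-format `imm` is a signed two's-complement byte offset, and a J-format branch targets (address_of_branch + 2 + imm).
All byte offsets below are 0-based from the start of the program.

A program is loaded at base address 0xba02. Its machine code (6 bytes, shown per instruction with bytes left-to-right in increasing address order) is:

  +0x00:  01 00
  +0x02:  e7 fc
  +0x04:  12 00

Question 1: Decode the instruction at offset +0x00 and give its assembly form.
[00] 01 00 → 0x0100
  op=0x0100>>11=0x0 ⇒ pop (R)
  rd@[10:8]=0x1 ⇒ %r1

pop %r1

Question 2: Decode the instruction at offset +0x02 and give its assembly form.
+0x02: e7 fc ⇒ word 0xe7fc (big)
  opcode bits[15:11]=0x1c: bra/J
  imm: (w>>0)&0x7ff=0x7fc (s11→-4) → $-4

bra $-4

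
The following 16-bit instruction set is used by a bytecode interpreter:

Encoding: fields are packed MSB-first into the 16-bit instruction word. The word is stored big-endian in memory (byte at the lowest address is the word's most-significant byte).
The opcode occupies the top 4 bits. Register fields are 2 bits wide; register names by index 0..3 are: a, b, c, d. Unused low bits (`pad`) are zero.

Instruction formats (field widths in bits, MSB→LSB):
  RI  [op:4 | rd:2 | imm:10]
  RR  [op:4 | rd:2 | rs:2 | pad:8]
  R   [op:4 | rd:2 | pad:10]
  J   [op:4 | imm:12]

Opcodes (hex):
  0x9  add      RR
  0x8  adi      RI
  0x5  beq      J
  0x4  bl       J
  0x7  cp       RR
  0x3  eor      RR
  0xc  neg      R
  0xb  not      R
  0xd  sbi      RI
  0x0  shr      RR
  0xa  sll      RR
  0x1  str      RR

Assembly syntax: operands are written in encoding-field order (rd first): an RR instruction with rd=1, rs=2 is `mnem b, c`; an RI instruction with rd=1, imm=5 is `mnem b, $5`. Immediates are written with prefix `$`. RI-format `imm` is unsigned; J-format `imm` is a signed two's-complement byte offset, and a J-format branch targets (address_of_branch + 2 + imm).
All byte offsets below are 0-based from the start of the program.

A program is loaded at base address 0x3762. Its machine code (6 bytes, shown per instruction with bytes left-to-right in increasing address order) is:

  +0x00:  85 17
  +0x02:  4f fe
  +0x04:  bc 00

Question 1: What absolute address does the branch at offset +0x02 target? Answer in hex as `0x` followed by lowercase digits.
[02] 4f fe → 0x4ffe
  op=0x4ffe>>12=0x4 ⇒ bl (J)
  imm@[11:0]=0xffe (s12→-2) ⇒ $-2
  target = base 0x3762 + off 0x02 + 2 + imm -2 = 0x3764

0x3764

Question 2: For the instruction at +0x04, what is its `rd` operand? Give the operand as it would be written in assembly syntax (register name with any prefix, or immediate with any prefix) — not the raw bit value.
d

off 0x04: read bc 00 as big → 0xbc00
  top 4b → 0xb → not [R]
  [11:10] rd=3 = d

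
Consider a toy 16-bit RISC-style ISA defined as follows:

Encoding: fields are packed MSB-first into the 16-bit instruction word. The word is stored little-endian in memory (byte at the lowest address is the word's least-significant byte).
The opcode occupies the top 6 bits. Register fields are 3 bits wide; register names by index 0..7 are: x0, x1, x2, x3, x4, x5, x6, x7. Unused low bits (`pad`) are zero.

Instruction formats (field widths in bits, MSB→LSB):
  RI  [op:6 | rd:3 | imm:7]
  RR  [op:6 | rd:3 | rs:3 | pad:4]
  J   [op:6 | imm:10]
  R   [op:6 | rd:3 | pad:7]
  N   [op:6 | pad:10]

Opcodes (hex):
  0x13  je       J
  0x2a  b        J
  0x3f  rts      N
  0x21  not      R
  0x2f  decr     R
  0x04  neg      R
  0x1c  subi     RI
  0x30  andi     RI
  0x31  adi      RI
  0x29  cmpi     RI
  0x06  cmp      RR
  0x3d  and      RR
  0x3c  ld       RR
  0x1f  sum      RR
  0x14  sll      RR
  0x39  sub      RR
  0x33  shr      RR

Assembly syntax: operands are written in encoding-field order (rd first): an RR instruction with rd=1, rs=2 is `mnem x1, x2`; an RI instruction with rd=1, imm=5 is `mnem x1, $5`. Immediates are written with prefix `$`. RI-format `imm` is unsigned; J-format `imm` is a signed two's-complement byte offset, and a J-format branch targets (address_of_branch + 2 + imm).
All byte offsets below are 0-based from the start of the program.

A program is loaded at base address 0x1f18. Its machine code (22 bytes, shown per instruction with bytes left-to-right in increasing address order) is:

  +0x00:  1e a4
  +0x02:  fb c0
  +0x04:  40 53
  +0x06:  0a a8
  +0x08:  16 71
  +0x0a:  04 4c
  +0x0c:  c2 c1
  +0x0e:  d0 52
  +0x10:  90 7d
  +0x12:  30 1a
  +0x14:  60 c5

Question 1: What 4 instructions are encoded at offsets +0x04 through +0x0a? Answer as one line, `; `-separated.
sll x6, x4; b $10; subi x2, $22; je $4

+0x04: 40 53 ⇒ word 0x5340 (little)
  top 6b → 0x14 → sll [RR]
  [9:7] rd=6 = x6
  [6:4] rs=4 = x4
+0x06: 0a a8 ⇒ word 0xa80a (little)
  top 6b → 0x2a → b [J]
  [9:0] imm=10 = $10
+0x08: 16 71 ⇒ word 0x7116 (little)
  top 6b → 0x1c → subi [RI]
  [9:7] rd=2 = x2
  [6:0] imm=22 = $22
+0x0a: 04 4c ⇒ word 0x4c04 (little)
  top 6b → 0x13 → je [J]
  [9:0] imm=4 = $4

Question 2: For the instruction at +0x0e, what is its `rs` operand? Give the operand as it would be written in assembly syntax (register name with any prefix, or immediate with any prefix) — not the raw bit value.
@+0e  little-endian(d0 52) = 0x52d0
  op=0x52d0>>10=0x14 ⇒ sll (RR)
  rd@[9:7]=0x5 ⇒ x5
  rs@[6:4]=0x5 ⇒ x5

x5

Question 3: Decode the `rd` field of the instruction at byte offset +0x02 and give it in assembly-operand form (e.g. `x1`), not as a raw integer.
x1

@+02  little-endian(fb c0) = 0xc0fb
  top 6b → 0x30 → andi [RI]
  [9:7] rd=1 = x1
  [6:0] imm=123 = $123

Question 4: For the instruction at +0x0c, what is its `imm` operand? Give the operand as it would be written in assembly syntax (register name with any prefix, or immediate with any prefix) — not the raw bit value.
off 0x0c: read c2 c1 as little → 0xc1c2
  opcode bits[15:10]=0x30: andi/RI
  rd@[9:7]=0x3 ⇒ x3
  imm@[6:0]=0x42 ⇒ $66

$66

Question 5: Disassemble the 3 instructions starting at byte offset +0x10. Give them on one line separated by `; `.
sum x3, x1; cmp x4, x3; adi x2, $96

[10] 90 7d → 0x7d90
  op=0x7d90>>10=0x1f ⇒ sum (RR)
  [9:7] rd=3 = x3
  [6:4] rs=1 = x1
[12] 30 1a → 0x1a30
  op=0x1a30>>10=0x6 ⇒ cmp (RR)
  [9:7] rd=4 = x4
  [6:4] rs=3 = x3
[14] 60 c5 → 0xc560
  op=0xc560>>10=0x31 ⇒ adi (RI)
  [9:7] rd=2 = x2
  [6:0] imm=96 = $96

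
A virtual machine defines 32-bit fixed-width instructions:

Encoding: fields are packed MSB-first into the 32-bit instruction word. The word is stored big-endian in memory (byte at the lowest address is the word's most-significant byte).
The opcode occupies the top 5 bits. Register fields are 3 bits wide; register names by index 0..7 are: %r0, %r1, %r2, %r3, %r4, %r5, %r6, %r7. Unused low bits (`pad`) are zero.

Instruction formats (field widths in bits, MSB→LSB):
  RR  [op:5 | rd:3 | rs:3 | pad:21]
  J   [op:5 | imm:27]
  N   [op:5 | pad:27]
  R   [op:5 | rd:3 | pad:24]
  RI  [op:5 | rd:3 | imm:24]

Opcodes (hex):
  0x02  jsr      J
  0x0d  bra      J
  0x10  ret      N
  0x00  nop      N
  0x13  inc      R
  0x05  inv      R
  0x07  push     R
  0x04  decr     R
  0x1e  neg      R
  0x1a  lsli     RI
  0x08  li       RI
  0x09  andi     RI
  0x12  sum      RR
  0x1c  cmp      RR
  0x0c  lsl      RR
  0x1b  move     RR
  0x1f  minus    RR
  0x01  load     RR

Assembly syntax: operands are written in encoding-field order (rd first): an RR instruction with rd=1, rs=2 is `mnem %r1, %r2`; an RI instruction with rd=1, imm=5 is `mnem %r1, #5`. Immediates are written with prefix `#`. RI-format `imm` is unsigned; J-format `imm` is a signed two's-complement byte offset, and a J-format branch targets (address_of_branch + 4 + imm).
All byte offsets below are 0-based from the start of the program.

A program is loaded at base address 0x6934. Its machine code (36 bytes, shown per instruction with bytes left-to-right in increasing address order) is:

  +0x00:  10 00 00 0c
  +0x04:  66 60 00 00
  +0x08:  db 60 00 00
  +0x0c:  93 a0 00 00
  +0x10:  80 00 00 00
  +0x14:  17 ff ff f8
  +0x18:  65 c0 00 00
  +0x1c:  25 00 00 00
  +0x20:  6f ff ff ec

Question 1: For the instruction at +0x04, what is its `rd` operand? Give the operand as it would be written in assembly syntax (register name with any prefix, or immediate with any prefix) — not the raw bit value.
@+04  big-endian(66 60 00 00) = 0x66600000
  op=0x66600000>>27=0xc ⇒ lsl (RR)
  rd: (w>>24)&0x7=0x6 → %r6
  rs: (w>>21)&0x7=0x3 → %r3

%r6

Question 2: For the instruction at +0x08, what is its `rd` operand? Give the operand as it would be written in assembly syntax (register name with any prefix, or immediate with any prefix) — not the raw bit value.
@+08  big-endian(db 60 00 00) = 0xdb600000
  opcode bits[31:27]=0x1b: move/RR
  [26:24] rd=3 = %r3
  [23:21] rs=3 = %r3

%r3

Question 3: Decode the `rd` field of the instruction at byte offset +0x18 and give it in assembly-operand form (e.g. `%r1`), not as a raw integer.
%r5

[18] 65 c0 00 00 → 0x65c00000
  opcode bits[31:27]=0xc: lsl/RR
  [26:24] rd=5 = %r5
  [23:21] rs=6 = %r6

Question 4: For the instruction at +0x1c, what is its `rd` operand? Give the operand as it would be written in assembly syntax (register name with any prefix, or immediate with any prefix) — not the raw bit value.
+0x1c: 25 00 00 00 ⇒ word 0x25000000 (big)
  top 5b → 0x4 → decr [R]
  [26:24] rd=5 = %r5

%r5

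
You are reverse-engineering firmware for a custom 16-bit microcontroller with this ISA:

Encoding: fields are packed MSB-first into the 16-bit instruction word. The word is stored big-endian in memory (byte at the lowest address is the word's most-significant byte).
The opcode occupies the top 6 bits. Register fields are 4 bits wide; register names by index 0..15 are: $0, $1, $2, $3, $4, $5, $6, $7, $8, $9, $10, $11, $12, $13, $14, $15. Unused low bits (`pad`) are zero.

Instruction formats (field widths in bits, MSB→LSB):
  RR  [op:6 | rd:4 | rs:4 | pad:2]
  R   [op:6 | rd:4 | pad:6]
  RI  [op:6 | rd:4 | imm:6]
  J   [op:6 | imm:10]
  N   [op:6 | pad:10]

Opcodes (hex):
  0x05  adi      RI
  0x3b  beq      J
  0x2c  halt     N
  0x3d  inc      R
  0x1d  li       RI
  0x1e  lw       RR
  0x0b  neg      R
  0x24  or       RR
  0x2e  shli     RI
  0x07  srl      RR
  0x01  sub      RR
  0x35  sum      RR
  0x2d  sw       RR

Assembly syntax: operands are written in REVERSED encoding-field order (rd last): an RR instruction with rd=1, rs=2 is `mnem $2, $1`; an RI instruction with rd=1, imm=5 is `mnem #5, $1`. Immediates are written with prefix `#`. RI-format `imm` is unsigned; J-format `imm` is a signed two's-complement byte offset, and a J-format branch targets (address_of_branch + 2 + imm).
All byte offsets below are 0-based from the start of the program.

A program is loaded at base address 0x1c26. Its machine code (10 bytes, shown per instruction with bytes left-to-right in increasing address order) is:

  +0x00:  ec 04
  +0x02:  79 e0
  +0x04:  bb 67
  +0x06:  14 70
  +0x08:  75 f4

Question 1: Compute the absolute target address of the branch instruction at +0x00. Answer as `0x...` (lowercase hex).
@+00  big-endian(ec 04) = 0xec04
  top 6b → 0x3b → beq [J]
  [9:0] imm=4 = #4
  target = base 0x1c26 + off 0x00 + 2 + imm 4 = 0x1c2c

0x1c2c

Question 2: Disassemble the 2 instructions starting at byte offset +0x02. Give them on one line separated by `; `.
lw $8, $7; shli #39, $13

off 0x02: read 79 e0 as big → 0x79e0
  op=0x79e0>>10=0x1e ⇒ lw (RR)
  rd: (w>>6)&0xf=0x7 → $7
  rs: (w>>2)&0xf=0x8 → $8
off 0x04: read bb 67 as big → 0xbb67
  op=0xbb67>>10=0x2e ⇒ shli (RI)
  rd: (w>>6)&0xf=0xd → $13
  imm: (w>>0)&0x3f=0x27 → #39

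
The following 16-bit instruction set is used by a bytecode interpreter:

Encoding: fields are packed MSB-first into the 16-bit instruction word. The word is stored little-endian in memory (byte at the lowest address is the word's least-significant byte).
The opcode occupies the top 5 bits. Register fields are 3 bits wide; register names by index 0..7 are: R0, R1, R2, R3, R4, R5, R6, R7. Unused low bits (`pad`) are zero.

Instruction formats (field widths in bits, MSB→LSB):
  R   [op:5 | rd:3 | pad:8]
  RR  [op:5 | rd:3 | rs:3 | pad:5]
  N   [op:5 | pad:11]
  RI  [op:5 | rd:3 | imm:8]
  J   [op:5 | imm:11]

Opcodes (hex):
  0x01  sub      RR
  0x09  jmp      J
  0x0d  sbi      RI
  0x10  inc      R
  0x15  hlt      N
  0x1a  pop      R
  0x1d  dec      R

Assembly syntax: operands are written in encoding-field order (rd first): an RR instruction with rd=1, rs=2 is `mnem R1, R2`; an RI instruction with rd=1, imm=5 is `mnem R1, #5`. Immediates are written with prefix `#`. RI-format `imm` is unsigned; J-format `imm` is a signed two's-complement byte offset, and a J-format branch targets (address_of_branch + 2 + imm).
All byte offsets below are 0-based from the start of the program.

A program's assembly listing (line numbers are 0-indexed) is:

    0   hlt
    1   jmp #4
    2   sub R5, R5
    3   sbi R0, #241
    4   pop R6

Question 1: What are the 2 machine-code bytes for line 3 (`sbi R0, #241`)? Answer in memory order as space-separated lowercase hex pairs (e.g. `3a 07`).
L3: sbi op=0xd:5|rd=0:3|imm=241:8 ⇒ 0x68f1 ⇒ little f1 68

f1 68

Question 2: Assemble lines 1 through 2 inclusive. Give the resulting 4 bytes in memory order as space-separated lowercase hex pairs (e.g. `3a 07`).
04 48 a0 0d

L1: jmp op=0x9:5|imm=4:11 ⇒ 0x4804 ⇒ little 04 48
L2: sub op=0x1:5|rd=5:3|rs=5:3|pad=0:5 ⇒ 0x0da0 ⇒ little a0 0d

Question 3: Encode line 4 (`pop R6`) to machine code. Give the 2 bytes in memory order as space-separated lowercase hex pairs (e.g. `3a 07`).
00 d6

4. pop fields op=0x1a:5|rd=6:3|pad=0:8 → word d600h → 00 d6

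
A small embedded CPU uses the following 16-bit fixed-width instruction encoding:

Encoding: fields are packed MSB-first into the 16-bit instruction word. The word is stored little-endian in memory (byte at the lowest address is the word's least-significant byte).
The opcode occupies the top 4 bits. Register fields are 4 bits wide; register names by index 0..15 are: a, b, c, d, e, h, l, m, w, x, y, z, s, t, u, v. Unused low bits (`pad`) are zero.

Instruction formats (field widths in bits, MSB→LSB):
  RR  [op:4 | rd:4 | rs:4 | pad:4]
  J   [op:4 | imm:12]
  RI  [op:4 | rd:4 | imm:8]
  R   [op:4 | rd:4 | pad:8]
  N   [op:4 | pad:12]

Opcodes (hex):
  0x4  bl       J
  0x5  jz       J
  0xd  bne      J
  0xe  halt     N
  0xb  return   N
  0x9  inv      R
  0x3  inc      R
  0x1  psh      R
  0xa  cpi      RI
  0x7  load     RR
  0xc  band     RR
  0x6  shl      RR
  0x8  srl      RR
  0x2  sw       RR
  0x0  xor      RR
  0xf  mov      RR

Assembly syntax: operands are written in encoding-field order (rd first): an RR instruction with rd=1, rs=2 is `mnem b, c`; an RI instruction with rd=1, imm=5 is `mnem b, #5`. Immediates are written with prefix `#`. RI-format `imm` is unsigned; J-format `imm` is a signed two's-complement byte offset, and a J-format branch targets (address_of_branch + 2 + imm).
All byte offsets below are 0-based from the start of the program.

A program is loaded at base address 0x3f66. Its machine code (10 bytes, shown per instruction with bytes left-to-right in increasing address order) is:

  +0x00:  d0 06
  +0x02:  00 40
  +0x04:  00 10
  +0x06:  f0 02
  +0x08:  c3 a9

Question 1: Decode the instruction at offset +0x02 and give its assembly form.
[02] 00 40 → 0x4000
  top 4b → 0x4 → bl [J]
  imm@[11:0]=0x0 ⇒ #0

bl #0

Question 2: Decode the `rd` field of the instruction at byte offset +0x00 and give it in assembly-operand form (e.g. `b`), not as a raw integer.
l

[00] d0 06 → 0x06d0
  op=0x06d0>>12=0x0 ⇒ xor (RR)
  rd: (w>>8)&0xf=0x6 → l
  rs: (w>>4)&0xf=0xd → t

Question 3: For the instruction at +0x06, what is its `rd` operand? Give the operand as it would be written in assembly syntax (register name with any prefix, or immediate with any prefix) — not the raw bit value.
off 0x06: read f0 02 as little → 0x02f0
  top 4b → 0x0 → xor [RR]
  rd: (w>>8)&0xf=0x2 → c
  rs: (w>>4)&0xf=0xf → v

c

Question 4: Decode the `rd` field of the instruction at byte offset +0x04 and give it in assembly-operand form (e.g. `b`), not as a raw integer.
+0x04: 00 10 ⇒ word 0x1000 (little)
  op=0x1000>>12=0x1 ⇒ psh (R)
  rd@[11:8]=0x0 ⇒ a

a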